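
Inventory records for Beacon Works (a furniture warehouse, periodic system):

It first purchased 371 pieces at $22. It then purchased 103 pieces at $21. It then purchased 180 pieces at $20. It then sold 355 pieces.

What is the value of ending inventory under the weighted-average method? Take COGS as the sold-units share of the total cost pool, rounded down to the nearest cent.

Sale 1, sell 355: 355/654 × $13,925.00 → $7,558.67
Ending inventory (cost pool remaining) = $6,366.33
Check: goods available $13,925.00 = COGS $7,558.67 + ending $6,366.33

Ending inventory = $6,366.33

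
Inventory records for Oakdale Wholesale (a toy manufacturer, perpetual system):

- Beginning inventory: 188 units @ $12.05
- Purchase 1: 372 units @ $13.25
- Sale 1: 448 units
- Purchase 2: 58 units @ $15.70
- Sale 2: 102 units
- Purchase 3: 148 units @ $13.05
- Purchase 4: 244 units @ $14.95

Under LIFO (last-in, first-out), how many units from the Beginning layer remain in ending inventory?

Sale 1 (448) [LIFO — newest first]: 372 @ $13.25 + 76 @ $12.05 = $5,844.80
Sale 2 (102) [LIFO — newest first]: 58 @ $15.70 + 44 @ $12.05 = $1,440.80
Total COGS = $5,844.80 + $1,440.80 = $7,285.60
Ending inventory: 68 @ $12.05 + 148 @ $13.05 + 244 @ $14.95 = $6,398.60

68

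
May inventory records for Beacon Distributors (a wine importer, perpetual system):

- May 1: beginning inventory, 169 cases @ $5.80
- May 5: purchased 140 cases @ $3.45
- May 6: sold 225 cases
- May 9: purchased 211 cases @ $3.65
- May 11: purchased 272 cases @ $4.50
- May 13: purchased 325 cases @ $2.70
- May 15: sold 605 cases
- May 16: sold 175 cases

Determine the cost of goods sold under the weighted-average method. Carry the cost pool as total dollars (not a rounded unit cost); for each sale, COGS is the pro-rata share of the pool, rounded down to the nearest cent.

After May 1: 169 on hand, pool $980.20 (≈ $5.8000 each)
After May 5: 309 on hand, pool $1,463.20 (≈ $4.7353 each)
May 6, sell 225: 225/309 × $1,463.20 → $1,065.43
After May 9: 295 on hand, pool $1,167.92 (≈ $3.9591 each)
After May 11: 567 on hand, pool $2,391.92 (≈ $4.2186 each)
After May 13: 892 on hand, pool $3,269.42 (≈ $3.6653 each)
May 15, sell 605: 605/892 × $3,269.42 → $2,217.48
May 16, sell 175: 175/287 × $1,051.94 → $641.42
Total COGS = $1,065.43 + $2,217.48 + $641.42 = $3,924.33
Ending inventory (cost pool remaining) = $410.52

COGS = $3,924.33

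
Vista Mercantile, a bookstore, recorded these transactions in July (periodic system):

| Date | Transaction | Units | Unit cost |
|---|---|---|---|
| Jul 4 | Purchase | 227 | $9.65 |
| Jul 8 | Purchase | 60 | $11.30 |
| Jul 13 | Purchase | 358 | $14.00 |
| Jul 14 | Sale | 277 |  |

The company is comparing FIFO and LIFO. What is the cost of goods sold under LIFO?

FIFO COGS: 227 @ $9.65 + 50 @ $11.30 = $2,755.55
LIFO COGS: 277 @ $14.00 = $3,878.00

COGS = $3,878.00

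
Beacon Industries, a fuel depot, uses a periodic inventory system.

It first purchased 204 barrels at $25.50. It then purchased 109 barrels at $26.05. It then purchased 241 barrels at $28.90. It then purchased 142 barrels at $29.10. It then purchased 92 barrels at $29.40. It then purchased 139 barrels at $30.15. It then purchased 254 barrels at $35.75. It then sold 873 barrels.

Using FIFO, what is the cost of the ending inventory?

Sale 1 (873) [FIFO — oldest first]: 204 @ $25.50 + 109 @ $26.05 + 241 @ $28.90 + 142 @ $29.10 + 92 @ $29.40 + 85 @ $30.15 = $24,406.10
Ending inventory: 54 @ $30.15 + 254 @ $35.75 = $10,708.60

Ending inventory = $10,708.60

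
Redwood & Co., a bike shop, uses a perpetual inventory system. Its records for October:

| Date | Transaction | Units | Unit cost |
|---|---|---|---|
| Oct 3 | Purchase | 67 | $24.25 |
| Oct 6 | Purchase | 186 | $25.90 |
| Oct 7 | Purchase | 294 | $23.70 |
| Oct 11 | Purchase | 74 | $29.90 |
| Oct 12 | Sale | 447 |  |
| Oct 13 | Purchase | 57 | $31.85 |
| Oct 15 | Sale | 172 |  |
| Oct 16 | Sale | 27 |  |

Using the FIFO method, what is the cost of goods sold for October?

Oct 12, 447 sold [FIFO — oldest first]: 67 @ $24.25 + 186 @ $25.90 + 194 @ $23.70 = $11,039.95
Oct 15, 172 sold [FIFO — oldest first]: 100 @ $23.70 + 72 @ $29.90 = $4,522.80
Oct 16, 27 sold [FIFO — oldest first]: 2 @ $29.90 + 25 @ $31.85 = $856.05
Total COGS = $11,039.95 + $4,522.80 + $856.05 = $16,418.80
Ending inventory: 32 @ $31.85 = $1,019.20

COGS = $16,418.80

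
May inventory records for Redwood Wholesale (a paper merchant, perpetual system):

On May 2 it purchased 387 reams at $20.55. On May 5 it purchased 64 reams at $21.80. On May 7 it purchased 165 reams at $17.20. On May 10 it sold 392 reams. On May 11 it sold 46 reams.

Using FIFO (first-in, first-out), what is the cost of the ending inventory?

May 10, 392 sold [FIFO — oldest first]: 387 @ $20.55 + 5 @ $21.80 = $8,061.85
May 11, 46 sold [FIFO — oldest first]: 46 @ $21.80 = $1,002.80
Total COGS = $8,061.85 + $1,002.80 = $9,064.65
Ending inventory: 13 @ $21.80 + 165 @ $17.20 = $3,121.40
Check: goods available $12,186.05 = COGS $9,064.65 + ending $3,121.40

Ending inventory = $3,121.40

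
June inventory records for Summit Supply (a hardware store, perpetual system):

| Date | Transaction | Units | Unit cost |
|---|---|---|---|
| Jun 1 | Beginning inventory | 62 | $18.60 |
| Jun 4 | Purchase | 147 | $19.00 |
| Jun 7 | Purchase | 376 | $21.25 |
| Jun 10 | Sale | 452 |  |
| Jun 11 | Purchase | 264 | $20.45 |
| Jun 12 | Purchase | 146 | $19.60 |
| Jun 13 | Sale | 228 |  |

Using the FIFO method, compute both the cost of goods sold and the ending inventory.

COGS = $13,878.95; ending inventory = $6,317.65

Jun 10, 452 sold [FIFO — oldest first]: 62 @ $18.60 + 147 @ $19.00 + 243 @ $21.25 = $9,109.95
Jun 13, 228 sold [FIFO — oldest first]: 133 @ $21.25 + 95 @ $20.45 = $4,769.00
Total COGS = $9,109.95 + $4,769.00 = $13,878.95
Ending inventory: 169 @ $20.45 + 146 @ $19.60 = $6,317.65
Check: goods available $20,196.60 = COGS $13,878.95 + ending $6,317.65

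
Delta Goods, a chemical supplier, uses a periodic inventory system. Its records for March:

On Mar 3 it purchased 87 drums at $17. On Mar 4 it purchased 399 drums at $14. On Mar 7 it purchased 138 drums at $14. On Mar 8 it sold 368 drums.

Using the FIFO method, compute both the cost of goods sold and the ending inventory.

COGS = $5,413; ending inventory = $3,584

Mar 8, 368 sold [FIFO — oldest first]: 87 @ $17 + 281 @ $14 = $5,413
Ending inventory: 118 @ $14 + 138 @ $14 = $3,584
Check: goods available $8,997 = COGS $5,413 + ending $3,584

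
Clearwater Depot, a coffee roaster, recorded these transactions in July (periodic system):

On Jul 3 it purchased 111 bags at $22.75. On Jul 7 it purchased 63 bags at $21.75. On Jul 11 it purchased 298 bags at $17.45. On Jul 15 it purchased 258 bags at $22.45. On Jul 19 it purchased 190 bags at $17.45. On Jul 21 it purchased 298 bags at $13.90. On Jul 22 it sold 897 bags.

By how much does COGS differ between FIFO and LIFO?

$1,917.10

FIFO COGS: 111 @ $22.75 + 63 @ $21.75 + 298 @ $17.45 + 258 @ $22.45 + 167 @ $17.45 = $17,801.85
LIFO COGS: 298 @ $13.90 + 190 @ $17.45 + 258 @ $22.45 + 151 @ $17.45 = $15,884.75
Difference = |$17,801.85 − $15,884.75| = $1,917.10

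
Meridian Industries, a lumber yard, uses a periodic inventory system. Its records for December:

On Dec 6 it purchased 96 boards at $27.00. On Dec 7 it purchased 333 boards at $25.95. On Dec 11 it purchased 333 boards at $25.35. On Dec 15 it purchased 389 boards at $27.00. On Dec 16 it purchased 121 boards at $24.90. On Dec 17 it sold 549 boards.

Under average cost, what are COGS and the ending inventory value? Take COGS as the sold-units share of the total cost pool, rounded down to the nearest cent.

COGS = $14,325.27; ending inventory = $18,865.53

Dec 17, sell 549: 549/1272 × $33,190.80 → $14,325.27
Ending inventory (cost pool remaining) = $18,865.53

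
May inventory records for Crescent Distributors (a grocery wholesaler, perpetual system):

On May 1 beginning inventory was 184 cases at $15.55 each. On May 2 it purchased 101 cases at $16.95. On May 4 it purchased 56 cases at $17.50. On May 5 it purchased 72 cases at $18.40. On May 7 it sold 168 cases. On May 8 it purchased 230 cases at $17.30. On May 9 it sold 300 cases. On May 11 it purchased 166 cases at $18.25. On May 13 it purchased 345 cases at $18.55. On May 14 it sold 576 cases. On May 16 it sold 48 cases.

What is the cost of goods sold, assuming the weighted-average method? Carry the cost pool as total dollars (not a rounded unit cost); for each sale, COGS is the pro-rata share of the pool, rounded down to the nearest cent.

COGS = $19,165.64

After May 1: 184 on hand, pool $2,861.20 (≈ $15.5500 each)
After May 2: 285 on hand, pool $4,573.15 (≈ $16.0461 each)
After May 4: 341 on hand, pool $5,553.15 (≈ $16.2849 each)
After May 5: 413 on hand, pool $6,877.95 (≈ $16.6536 each)
May 7, sell 168: 168/413 × $6,877.95 → $2,797.81
After May 8: 475 on hand, pool $8,059.14 (≈ $16.9666 each)
May 9, sell 300: 300/475 × $8,059.14 → $5,089.98
After May 11: 341 on hand, pool $5,998.66 (≈ $17.5914 each)
After May 13: 686 on hand, pool $12,398.41 (≈ $18.0735 each)
May 14, sell 576: 576/686 × $12,398.41 → $10,410.32
May 16, sell 48: 48/110 × $1,988.09 → $867.53
Total COGS = $2,797.81 + $5,089.98 + $10,410.32 + $867.53 = $19,165.64
Ending inventory (cost pool remaining) = $1,120.56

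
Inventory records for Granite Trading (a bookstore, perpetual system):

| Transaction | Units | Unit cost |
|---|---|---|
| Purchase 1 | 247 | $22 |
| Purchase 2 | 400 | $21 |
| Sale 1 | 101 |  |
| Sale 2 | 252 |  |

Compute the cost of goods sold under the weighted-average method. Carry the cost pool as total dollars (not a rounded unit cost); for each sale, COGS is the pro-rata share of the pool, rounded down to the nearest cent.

COGS = $7,547.75

After Purchase 1: 247 on hand, pool $5,434.00 (≈ $22.0000 each)
After Purchase 2: 647 on hand, pool $13,834.00 (≈ $21.3818 each)
Sale 1, sell 101: 101/647 × $13,834.00 → $2,159.55
Sale 2, sell 252: 252/546 × $11,674.45 → $5,388.20
Total COGS = $2,159.55 + $5,388.20 = $7,547.75
Ending inventory (cost pool remaining) = $6,286.25
Check: goods available $13,834.00 = COGS $7,547.75 + ending $6,286.25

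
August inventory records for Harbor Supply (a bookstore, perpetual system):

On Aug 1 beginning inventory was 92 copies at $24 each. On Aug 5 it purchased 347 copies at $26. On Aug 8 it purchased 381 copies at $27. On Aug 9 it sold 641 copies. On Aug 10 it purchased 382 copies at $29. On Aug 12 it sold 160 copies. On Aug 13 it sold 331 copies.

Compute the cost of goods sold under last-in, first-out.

Aug 9, 641 sold [LIFO — newest first]: 381 @ $27 + 260 @ $26 = $17,047
Aug 12, 160 sold [LIFO — newest first]: 160 @ $29 = $4,640
Aug 13, 331 sold [LIFO — newest first]: 222 @ $29 + 87 @ $26 + 22 @ $24 = $9,228
Total COGS = $17,047 + $4,640 + $9,228 = $30,915
Ending inventory: 70 @ $24 = $1,680

COGS = $30,915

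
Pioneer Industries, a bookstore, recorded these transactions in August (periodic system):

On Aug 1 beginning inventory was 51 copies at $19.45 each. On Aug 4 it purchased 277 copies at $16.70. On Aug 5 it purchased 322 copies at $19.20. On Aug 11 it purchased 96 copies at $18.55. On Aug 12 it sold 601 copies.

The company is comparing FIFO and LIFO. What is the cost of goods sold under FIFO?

COGS = $10,859.45

FIFO COGS: 51 @ $19.45 + 277 @ $16.70 + 273 @ $19.20 = $10,859.45
LIFO COGS: 96 @ $18.55 + 322 @ $19.20 + 183 @ $16.70 = $11,019.30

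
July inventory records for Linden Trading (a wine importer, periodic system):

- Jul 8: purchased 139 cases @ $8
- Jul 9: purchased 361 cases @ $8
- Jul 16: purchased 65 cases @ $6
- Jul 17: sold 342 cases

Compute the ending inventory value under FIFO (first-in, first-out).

Ending inventory = $1,654

Jul 17, 342 sold [FIFO — oldest first]: 139 @ $8 + 203 @ $8 = $2,736
Ending inventory: 158 @ $8 + 65 @ $6 = $1,654
Check: goods available $4,390 = COGS $2,736 + ending $1,654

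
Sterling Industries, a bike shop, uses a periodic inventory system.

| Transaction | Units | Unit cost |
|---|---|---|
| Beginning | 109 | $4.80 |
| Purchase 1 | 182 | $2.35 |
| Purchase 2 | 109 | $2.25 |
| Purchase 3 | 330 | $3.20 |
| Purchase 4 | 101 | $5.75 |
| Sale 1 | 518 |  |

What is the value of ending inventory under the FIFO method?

Sale 1 (518) [FIFO — oldest first]: 109 @ $4.80 + 182 @ $2.35 + 109 @ $2.25 + 118 @ $3.20 = $1,573.75
Ending inventory: 212 @ $3.20 + 101 @ $5.75 = $1,259.15
Check: goods available $2,832.90 = COGS $1,573.75 + ending $1,259.15

Ending inventory = $1,259.15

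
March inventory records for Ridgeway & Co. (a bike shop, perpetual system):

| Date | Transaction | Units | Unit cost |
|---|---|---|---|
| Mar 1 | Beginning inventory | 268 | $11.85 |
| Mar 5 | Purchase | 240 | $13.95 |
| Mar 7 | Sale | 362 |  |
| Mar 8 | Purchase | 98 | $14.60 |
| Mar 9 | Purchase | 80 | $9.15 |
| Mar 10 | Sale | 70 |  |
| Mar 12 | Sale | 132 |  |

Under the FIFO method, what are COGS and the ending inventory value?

Mar 7, 362 sold [FIFO — oldest first]: 268 @ $11.85 + 94 @ $13.95 = $4,487.10
Mar 10, 70 sold [FIFO — oldest first]: 70 @ $13.95 = $976.50
Mar 12, 132 sold [FIFO — oldest first]: 76 @ $13.95 + 56 @ $14.60 = $1,877.80
Total COGS = $4,487.10 + $976.50 + $1,877.80 = $7,341.40
Ending inventory: 42 @ $14.60 + 80 @ $9.15 = $1,345.20

COGS = $7,341.40; ending inventory = $1,345.20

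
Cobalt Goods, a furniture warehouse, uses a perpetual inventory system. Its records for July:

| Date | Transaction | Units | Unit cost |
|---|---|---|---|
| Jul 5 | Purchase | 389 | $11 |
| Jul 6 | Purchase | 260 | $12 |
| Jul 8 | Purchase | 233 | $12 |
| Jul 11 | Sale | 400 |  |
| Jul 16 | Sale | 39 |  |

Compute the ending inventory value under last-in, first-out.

Ending inventory = $4,927

Jul 11, 400 sold [LIFO — newest first]: 233 @ $12 + 167 @ $12 = $4,800
Jul 16, 39 sold [LIFO — newest first]: 39 @ $12 = $468
Total COGS = $4,800 + $468 = $5,268
Ending inventory: 389 @ $11 + 54 @ $12 = $4,927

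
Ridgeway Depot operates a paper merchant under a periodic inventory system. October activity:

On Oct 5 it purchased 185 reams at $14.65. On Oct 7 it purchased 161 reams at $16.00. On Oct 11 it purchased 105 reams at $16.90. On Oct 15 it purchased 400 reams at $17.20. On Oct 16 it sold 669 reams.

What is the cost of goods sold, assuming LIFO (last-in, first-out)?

Oct 16, 669 sold [LIFO — newest first]: 400 @ $17.20 + 105 @ $16.90 + 161 @ $16.00 + 3 @ $14.65 = $11,274.45
Ending inventory: 182 @ $14.65 = $2,666.30

COGS = $11,274.45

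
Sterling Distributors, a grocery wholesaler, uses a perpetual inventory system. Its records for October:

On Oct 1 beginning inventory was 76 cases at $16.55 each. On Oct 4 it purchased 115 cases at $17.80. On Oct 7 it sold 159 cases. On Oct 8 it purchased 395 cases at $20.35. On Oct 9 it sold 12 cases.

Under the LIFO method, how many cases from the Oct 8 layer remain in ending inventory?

Oct 7, 159 sold [LIFO — newest first]: 115 @ $17.80 + 44 @ $16.55 = $2,775.20
Oct 9, 12 sold [LIFO — newest first]: 12 @ $20.35 = $244.20
Total COGS = $2,775.20 + $244.20 = $3,019.40
Ending inventory: 32 @ $16.55 + 383 @ $20.35 = $8,323.65

383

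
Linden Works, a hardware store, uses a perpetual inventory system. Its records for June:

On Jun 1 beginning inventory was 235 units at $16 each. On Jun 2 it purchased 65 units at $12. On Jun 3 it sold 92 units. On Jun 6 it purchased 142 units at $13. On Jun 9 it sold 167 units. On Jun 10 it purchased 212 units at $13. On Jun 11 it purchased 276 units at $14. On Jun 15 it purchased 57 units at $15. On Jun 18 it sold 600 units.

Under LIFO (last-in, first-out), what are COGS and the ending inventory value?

COGS = $11,813; ending inventory = $2,048

Jun 3, 92 sold [LIFO — newest first]: 65 @ $12 + 27 @ $16 = $1,212
Jun 9, 167 sold [LIFO — newest first]: 142 @ $13 + 25 @ $16 = $2,246
Jun 18, 600 sold [LIFO — newest first]: 57 @ $15 + 276 @ $14 + 212 @ $13 + 55 @ $16 = $8,355
Total COGS = $1,212 + $2,246 + $8,355 = $11,813
Ending inventory: 128 @ $16 = $2,048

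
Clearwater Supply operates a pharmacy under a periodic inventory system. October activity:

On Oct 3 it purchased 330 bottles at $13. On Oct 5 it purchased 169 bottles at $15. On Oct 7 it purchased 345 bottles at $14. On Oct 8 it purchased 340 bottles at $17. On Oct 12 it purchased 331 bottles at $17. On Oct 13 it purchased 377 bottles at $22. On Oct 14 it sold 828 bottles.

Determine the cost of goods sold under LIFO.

Oct 14, 828 sold [LIFO — newest first]: 377 @ $22 + 331 @ $17 + 120 @ $17 = $15,961
Ending inventory: 330 @ $13 + 169 @ $15 + 345 @ $14 + 220 @ $17 = $15,395

COGS = $15,961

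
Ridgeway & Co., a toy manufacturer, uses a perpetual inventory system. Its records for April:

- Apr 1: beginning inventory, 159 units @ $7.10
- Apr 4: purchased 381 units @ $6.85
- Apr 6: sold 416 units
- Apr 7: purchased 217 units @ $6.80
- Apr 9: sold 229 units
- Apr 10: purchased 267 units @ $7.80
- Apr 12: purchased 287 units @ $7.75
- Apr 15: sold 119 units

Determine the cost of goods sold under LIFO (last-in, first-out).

Apr 6, 416 sold [LIFO — newest first]: 381 @ $6.85 + 35 @ $7.10 = $2,858.35
Apr 9, 229 sold [LIFO — newest first]: 217 @ $6.80 + 12 @ $7.10 = $1,560.80
Apr 15, 119 sold [LIFO — newest first]: 119 @ $7.75 = $922.25
Total COGS = $2,858.35 + $1,560.80 + $922.25 = $5,341.40
Ending inventory: 112 @ $7.10 + 267 @ $7.80 + 168 @ $7.75 = $4,179.80

COGS = $5,341.40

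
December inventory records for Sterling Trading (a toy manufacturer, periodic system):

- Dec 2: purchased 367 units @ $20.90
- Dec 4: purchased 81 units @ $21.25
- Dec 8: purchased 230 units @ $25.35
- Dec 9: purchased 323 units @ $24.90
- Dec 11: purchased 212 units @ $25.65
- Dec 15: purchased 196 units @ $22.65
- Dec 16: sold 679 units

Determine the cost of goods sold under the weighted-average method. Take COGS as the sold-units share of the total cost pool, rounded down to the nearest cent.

COGS = $15,971.17

Dec 16, sell 679: 679/1409 × $33,141.95 → $15,971.17
Ending inventory (cost pool remaining) = $17,170.78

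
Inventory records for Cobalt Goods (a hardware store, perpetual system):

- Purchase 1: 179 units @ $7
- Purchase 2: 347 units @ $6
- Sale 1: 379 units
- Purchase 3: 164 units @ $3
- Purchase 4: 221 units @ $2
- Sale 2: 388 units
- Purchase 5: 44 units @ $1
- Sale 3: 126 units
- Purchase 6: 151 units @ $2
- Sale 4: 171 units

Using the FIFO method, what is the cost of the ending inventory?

Sale 1 (379) [FIFO — oldest first]: 179 @ $7 + 200 @ $6 = $2,453
Sale 2 (388) [FIFO — oldest first]: 147 @ $6 + 164 @ $3 + 77 @ $2 = $1,528
Sale 3 (126) [FIFO — oldest first]: 126 @ $2 = $252
Sale 4 (171) [FIFO — oldest first]: 18 @ $2 + 44 @ $1 + 109 @ $2 = $298
Total COGS = $2,453 + $1,528 + $252 + $298 = $4,531
Ending inventory: 42 @ $2 = $84

Ending inventory = $84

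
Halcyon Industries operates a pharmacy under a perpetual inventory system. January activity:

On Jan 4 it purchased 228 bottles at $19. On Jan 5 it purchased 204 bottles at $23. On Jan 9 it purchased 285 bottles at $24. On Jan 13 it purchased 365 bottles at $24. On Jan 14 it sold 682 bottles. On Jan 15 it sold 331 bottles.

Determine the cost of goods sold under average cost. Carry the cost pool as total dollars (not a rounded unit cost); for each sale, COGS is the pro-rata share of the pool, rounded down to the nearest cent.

COGS = $23,053.70

After Jan 4: 228 on hand, pool $4,332.00 (≈ $19.0000 each)
After Jan 5: 432 on hand, pool $9,024.00 (≈ $20.8889 each)
After Jan 9: 717 on hand, pool $15,864.00 (≈ $22.1255 each)
After Jan 13: 1082 on hand, pool $24,624.00 (≈ $22.7579 each)
Jan 14, sell 682: 682/1082 × $24,624.00 → $15,520.85
Jan 15, sell 331: 331/400 × $9,103.15 → $7,532.85
Total COGS = $15,520.85 + $7,532.85 = $23,053.70
Ending inventory (cost pool remaining) = $1,570.30
Check: goods available $24,624.00 = COGS $23,053.70 + ending $1,570.30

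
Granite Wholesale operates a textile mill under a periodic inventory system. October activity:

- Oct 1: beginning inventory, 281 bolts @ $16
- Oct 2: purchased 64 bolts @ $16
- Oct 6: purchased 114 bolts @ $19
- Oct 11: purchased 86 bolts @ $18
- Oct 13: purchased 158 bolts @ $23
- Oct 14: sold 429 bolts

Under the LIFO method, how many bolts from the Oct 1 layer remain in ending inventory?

Oct 14, 429 sold [LIFO — newest first]: 158 @ $23 + 86 @ $18 + 114 @ $19 + 64 @ $16 + 7 @ $16 = $8,484
Ending inventory: 274 @ $16 = $4,384

274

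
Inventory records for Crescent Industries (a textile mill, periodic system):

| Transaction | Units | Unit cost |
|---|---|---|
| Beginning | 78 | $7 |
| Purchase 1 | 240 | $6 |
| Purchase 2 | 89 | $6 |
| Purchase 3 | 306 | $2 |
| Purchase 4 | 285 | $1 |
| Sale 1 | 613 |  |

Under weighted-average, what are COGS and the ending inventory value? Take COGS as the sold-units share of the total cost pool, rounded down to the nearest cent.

Sale 1, sell 613: 613/998 × $3,417.00 → $2,098.81
Ending inventory (cost pool remaining) = $1,318.19
Check: goods available $3,417.00 = COGS $2,098.81 + ending $1,318.19

COGS = $2,098.81; ending inventory = $1,318.19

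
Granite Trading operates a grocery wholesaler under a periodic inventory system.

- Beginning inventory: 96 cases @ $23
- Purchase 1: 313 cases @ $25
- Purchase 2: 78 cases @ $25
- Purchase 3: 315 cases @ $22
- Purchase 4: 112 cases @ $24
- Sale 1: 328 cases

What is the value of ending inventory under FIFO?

Sale 1 (328) [FIFO — oldest first]: 96 @ $23 + 232 @ $25 = $8,008
Ending inventory: 81 @ $25 + 78 @ $25 + 315 @ $22 + 112 @ $24 = $13,593

Ending inventory = $13,593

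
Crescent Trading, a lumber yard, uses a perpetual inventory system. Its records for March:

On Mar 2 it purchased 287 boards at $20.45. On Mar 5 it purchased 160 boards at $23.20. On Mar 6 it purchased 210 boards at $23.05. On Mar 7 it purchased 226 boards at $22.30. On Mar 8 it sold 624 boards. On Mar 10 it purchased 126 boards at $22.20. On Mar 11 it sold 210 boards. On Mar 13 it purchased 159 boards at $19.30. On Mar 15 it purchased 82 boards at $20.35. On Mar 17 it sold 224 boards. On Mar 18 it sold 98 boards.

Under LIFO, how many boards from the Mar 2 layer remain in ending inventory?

94

Mar 8, 624 sold [LIFO — newest first]: 226 @ $22.30 + 210 @ $23.05 + 160 @ $23.20 + 28 @ $20.45 = $14,164.90
Mar 11, 210 sold [LIFO — newest first]: 126 @ $22.20 + 84 @ $20.45 = $4,515.00
Mar 17, 224 sold [LIFO — newest first]: 82 @ $20.35 + 142 @ $19.30 = $4,409.30
Mar 18, 98 sold [LIFO — newest first]: 17 @ $19.30 + 81 @ $20.45 = $1,984.55
Total COGS = $14,164.90 + $4,515.00 + $4,409.30 + $1,984.55 = $25,073.75
Ending inventory: 94 @ $20.45 = $1,922.30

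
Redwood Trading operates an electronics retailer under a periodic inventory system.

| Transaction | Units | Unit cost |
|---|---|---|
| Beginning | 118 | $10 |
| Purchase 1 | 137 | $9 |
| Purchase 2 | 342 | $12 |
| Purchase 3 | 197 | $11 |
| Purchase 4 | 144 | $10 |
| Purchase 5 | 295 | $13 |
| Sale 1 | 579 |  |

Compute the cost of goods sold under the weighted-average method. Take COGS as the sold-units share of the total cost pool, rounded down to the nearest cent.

COGS = $6,554.95

Sale 1, sell 579: 579/1233 × $13,959.00 → $6,554.95
Ending inventory (cost pool remaining) = $7,404.05
Check: goods available $13,959.00 = COGS $6,554.95 + ending $7,404.05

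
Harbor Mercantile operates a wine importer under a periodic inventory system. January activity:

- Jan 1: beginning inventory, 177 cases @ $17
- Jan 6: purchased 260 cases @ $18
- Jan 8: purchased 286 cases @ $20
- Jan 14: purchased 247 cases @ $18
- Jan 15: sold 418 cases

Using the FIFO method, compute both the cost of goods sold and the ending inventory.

Jan 15, 418 sold [FIFO — oldest first]: 177 @ $17 + 241 @ $18 = $7,347
Ending inventory: 19 @ $18 + 286 @ $20 + 247 @ $18 = $10,508

COGS = $7,347; ending inventory = $10,508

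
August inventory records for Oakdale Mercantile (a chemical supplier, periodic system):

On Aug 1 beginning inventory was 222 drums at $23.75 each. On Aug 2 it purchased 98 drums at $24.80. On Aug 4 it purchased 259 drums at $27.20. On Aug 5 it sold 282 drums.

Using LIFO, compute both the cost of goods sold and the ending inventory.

Aug 5, 282 sold [LIFO — newest first]: 259 @ $27.20 + 23 @ $24.80 = $7,615.20
Ending inventory: 222 @ $23.75 + 75 @ $24.80 = $7,132.50

COGS = $7,615.20; ending inventory = $7,132.50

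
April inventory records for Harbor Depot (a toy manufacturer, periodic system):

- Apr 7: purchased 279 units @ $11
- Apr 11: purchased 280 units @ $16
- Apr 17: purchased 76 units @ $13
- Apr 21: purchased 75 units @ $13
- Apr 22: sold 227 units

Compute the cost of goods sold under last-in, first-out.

Apr 22, 227 sold [LIFO — newest first]: 75 @ $13 + 76 @ $13 + 76 @ $16 = $3,179
Ending inventory: 279 @ $11 + 204 @ $16 = $6,333
Check: goods available $9,512 = COGS $3,179 + ending $6,333

COGS = $3,179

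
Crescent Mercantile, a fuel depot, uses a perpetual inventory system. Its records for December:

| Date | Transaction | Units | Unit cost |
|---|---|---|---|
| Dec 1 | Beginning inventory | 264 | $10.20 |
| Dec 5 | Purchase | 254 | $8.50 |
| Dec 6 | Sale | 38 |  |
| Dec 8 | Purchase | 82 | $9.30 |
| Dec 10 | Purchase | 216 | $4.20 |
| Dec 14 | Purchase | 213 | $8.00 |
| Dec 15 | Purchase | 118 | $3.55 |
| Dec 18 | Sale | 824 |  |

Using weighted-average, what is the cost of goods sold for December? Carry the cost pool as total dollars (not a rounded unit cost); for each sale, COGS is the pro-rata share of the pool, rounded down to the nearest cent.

COGS = $6,514.43

After Dec 1: 264 on hand, pool $2,692.80 (≈ $10.2000 each)
After Dec 5: 518 on hand, pool $4,851.80 (≈ $9.3664 each)
Dec 6, sell 38: 38/518 × $4,851.80 → $355.92
After Dec 8: 562 on hand, pool $5,258.48 (≈ $9.3567 each)
After Dec 10: 778 on hand, pool $6,165.68 (≈ $7.9250 each)
After Dec 14: 991 on hand, pool $7,869.68 (≈ $7.9412 each)
After Dec 15: 1109 on hand, pool $8,288.58 (≈ $7.4739 each)
Dec 18, sell 824: 824/1109 × $8,288.58 → $6,158.51
Total COGS = $355.92 + $6,158.51 = $6,514.43
Ending inventory (cost pool remaining) = $2,130.07
Check: goods available $8,644.50 = COGS $6,514.43 + ending $2,130.07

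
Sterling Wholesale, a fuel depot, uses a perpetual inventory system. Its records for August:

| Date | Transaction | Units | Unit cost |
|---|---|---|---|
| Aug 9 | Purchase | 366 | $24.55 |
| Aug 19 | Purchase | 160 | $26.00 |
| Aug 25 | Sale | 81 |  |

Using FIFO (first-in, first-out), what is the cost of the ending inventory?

Ending inventory = $11,156.75

Aug 25, 81 sold [FIFO — oldest first]: 81 @ $24.55 = $1,988.55
Ending inventory: 285 @ $24.55 + 160 @ $26.00 = $11,156.75
Check: goods available $13,145.30 = COGS $1,988.55 + ending $11,156.75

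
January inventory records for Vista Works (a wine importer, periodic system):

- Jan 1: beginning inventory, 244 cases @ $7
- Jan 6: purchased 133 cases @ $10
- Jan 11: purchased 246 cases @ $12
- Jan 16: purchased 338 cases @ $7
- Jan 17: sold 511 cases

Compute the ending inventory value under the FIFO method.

Ending inventory = $3,710

Jan 17, 511 sold [FIFO — oldest first]: 244 @ $7 + 133 @ $10 + 134 @ $12 = $4,646
Ending inventory: 112 @ $12 + 338 @ $7 = $3,710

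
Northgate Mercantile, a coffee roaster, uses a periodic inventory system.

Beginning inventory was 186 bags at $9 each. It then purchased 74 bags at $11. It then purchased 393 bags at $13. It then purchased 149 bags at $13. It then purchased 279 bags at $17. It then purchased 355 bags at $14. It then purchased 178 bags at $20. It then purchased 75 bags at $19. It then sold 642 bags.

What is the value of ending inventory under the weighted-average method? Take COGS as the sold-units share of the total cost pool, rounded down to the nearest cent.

Ending inventory = $15,021.26

Sale 1, sell 642: 642/1689 × $24,232.00 → $9,210.74
Ending inventory (cost pool remaining) = $15,021.26
Check: goods available $24,232.00 = COGS $9,210.74 + ending $15,021.26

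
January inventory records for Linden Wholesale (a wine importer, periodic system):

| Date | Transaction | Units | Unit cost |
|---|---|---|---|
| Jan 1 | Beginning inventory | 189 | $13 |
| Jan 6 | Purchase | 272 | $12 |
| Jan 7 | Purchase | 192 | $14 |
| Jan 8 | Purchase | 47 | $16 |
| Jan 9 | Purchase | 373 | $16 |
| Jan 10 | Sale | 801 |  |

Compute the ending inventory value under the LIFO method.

Ending inventory = $3,453

Jan 10, 801 sold [LIFO — newest first]: 373 @ $16 + 47 @ $16 + 192 @ $14 + 189 @ $12 = $11,676
Ending inventory: 189 @ $13 + 83 @ $12 = $3,453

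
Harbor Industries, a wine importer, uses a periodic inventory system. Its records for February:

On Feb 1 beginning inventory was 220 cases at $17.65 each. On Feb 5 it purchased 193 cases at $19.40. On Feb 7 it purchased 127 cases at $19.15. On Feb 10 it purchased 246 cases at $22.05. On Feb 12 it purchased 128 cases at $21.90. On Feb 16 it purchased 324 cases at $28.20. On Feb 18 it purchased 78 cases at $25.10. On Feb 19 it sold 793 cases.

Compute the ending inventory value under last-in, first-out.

Ending inventory = $9,733.70

Feb 19, 793 sold [LIFO — newest first]: 78 @ $25.10 + 324 @ $28.20 + 128 @ $21.90 + 246 @ $22.05 + 17 @ $19.15 = $19,647.65
Ending inventory: 220 @ $17.65 + 193 @ $19.40 + 110 @ $19.15 = $9,733.70
Check: goods available $29,381.35 = COGS $19,647.65 + ending $9,733.70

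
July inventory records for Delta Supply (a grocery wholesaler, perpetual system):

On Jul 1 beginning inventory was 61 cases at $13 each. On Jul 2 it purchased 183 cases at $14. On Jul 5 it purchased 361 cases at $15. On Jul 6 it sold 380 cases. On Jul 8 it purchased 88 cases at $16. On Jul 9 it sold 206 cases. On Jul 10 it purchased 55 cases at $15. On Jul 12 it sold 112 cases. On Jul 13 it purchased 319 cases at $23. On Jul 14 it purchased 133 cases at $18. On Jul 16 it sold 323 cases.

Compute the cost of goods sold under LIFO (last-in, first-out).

Jul 6, 380 sold [LIFO — newest first]: 361 @ $15 + 19 @ $14 = $5,681
Jul 9, 206 sold [LIFO — newest first]: 88 @ $16 + 118 @ $14 = $3,060
Jul 12, 112 sold [LIFO — newest first]: 55 @ $15 + 46 @ $14 + 11 @ $13 = $1,612
Jul 16, 323 sold [LIFO — newest first]: 133 @ $18 + 190 @ $23 = $6,764
Total COGS = $5,681 + $3,060 + $1,612 + $6,764 = $17,117
Ending inventory: 50 @ $13 + 129 @ $23 = $3,617
Check: goods available $20,734 = COGS $17,117 + ending $3,617

COGS = $17,117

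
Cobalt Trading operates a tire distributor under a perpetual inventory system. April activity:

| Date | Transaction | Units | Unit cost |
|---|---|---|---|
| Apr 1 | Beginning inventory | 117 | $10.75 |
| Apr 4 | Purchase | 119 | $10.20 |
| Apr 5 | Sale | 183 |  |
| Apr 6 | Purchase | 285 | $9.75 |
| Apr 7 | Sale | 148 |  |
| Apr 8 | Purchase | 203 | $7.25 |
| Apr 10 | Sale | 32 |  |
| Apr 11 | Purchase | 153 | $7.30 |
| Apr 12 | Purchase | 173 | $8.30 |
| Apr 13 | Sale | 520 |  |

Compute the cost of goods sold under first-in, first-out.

COGS = $7,888.75

Apr 5, 183 sold [FIFO — oldest first]: 117 @ $10.75 + 66 @ $10.20 = $1,930.95
Apr 7, 148 sold [FIFO — oldest first]: 53 @ $10.20 + 95 @ $9.75 = $1,466.85
Apr 10, 32 sold [FIFO — oldest first]: 32 @ $9.75 = $312.00
Apr 13, 520 sold [FIFO — oldest first]: 158 @ $9.75 + 203 @ $7.25 + 153 @ $7.30 + 6 @ $8.30 = $4,178.95
Total COGS = $1,930.95 + $1,466.85 + $312.00 + $4,178.95 = $7,888.75
Ending inventory: 167 @ $8.30 = $1,386.10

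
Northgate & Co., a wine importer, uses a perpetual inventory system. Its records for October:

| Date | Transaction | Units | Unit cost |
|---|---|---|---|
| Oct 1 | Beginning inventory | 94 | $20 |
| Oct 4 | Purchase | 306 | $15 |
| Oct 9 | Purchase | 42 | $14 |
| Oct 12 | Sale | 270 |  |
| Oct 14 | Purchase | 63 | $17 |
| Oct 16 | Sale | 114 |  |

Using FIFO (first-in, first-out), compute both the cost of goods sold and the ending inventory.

Oct 12, 270 sold [FIFO — oldest first]: 94 @ $20 + 176 @ $15 = $4,520
Oct 16, 114 sold [FIFO — oldest first]: 114 @ $15 = $1,710
Total COGS = $4,520 + $1,710 = $6,230
Ending inventory: 16 @ $15 + 42 @ $14 + 63 @ $17 = $1,899

COGS = $6,230; ending inventory = $1,899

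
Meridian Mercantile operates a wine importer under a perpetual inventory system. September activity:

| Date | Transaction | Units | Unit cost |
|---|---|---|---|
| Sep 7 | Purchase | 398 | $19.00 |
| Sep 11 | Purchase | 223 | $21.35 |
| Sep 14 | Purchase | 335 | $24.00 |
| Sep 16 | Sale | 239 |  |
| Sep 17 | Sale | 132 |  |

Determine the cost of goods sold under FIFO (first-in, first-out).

COGS = $7,049.00

Sep 16, 239 sold [FIFO — oldest first]: 239 @ $19.00 = $4,541.00
Sep 17, 132 sold [FIFO — oldest first]: 132 @ $19.00 = $2,508.00
Total COGS = $4,541.00 + $2,508.00 = $7,049.00
Ending inventory: 27 @ $19.00 + 223 @ $21.35 + 335 @ $24.00 = $13,314.05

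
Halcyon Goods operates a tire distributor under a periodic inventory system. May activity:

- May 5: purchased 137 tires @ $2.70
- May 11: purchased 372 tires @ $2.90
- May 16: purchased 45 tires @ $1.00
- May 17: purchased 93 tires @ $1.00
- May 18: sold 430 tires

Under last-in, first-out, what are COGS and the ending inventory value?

COGS = $984.80; ending inventory = $601.90

May 18, 430 sold [LIFO — newest first]: 93 @ $1.00 + 45 @ $1.00 + 292 @ $2.90 = $984.80
Ending inventory: 137 @ $2.70 + 80 @ $2.90 = $601.90
Check: goods available $1,586.70 = COGS $984.80 + ending $601.90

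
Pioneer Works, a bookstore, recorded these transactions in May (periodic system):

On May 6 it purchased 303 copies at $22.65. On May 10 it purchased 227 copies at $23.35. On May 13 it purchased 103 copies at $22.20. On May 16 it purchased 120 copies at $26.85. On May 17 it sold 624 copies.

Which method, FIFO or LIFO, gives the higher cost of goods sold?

FIFO COGS: 303 @ $22.65 + 227 @ $23.35 + 94 @ $22.20 = $14,250.20
LIFO COGS: 120 @ $26.85 + 103 @ $22.20 + 227 @ $23.35 + 174 @ $22.65 = $14,750.15

LIFO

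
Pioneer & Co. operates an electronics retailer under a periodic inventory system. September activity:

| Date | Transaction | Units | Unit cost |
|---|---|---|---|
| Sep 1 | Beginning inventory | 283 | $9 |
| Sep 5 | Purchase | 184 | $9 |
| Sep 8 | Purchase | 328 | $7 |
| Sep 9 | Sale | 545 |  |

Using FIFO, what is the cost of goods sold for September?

COGS = $4,749

Sep 9, 545 sold [FIFO — oldest first]: 283 @ $9 + 184 @ $9 + 78 @ $7 = $4,749
Ending inventory: 250 @ $7 = $1,750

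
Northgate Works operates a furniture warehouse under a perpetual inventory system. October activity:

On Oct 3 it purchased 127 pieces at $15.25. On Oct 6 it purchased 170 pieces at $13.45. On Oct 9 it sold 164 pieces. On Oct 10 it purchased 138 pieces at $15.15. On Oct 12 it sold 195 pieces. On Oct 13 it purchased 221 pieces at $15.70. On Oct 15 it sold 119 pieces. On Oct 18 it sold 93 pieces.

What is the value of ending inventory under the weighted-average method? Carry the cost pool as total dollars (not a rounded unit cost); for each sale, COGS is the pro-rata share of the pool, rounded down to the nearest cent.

Ending inventory = $1,312.62

After Oct 3: 127 on hand, pool $1,936.75 (≈ $15.2500 each)
After Oct 6: 297 on hand, pool $4,223.25 (≈ $14.2197 each)
Oct 9, sell 164: 164/297 × $4,223.25 → $2,332.03
After Oct 10: 271 on hand, pool $3,981.92 (≈ $14.6934 each)
Oct 12, sell 195: 195/271 × $3,981.92 → $2,865.21
After Oct 13: 297 on hand, pool $4,586.41 (≈ $15.4425 each)
Oct 15, sell 119: 119/297 × $4,586.41 → $1,837.65
Oct 18, sell 93: 93/178 × $2,748.76 → $1,436.14
Total COGS = $2,332.03 + $2,865.21 + $1,837.65 + $1,436.14 = $8,471.03
Ending inventory (cost pool remaining) = $1,312.62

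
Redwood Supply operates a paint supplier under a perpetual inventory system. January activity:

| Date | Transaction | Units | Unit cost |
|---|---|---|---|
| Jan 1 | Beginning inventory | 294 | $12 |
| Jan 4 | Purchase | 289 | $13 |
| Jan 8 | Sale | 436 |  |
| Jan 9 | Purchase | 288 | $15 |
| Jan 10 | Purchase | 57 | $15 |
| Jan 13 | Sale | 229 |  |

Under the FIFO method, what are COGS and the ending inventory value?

COGS = $8,515; ending inventory = $3,945

Jan 8, 436 sold [FIFO — oldest first]: 294 @ $12 + 142 @ $13 = $5,374
Jan 13, 229 sold [FIFO — oldest first]: 147 @ $13 + 82 @ $15 = $3,141
Total COGS = $5,374 + $3,141 = $8,515
Ending inventory: 206 @ $15 + 57 @ $15 = $3,945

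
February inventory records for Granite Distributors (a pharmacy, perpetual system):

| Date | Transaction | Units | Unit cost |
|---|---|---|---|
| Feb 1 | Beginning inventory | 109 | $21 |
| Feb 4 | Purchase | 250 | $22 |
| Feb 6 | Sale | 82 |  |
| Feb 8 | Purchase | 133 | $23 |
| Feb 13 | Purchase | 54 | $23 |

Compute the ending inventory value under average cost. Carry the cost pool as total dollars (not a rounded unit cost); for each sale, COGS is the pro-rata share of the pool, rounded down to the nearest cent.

After Feb 1: 109 on hand, pool $2,289.00 (≈ $21.0000 each)
After Feb 4: 359 on hand, pool $7,789.00 (≈ $21.6964 each)
Feb 6, sell 82: 82/359 × $7,789.00 → $1,779.10
After Feb 8: 410 on hand, pool $9,068.90 (≈ $22.1193 each)
After Feb 13: 464 on hand, pool $10,310.90 (≈ $22.2218 each)
Ending inventory (cost pool remaining) = $10,310.90
Check: goods available $12,090.00 = COGS $1,779.10 + ending $10,310.90

Ending inventory = $10,310.90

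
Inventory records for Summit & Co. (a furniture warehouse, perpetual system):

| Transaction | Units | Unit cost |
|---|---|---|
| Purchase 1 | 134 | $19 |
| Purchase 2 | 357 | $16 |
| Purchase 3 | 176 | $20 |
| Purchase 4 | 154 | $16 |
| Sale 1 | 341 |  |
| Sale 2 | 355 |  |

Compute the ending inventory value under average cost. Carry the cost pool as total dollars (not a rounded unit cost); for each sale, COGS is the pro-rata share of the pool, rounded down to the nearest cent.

After Purchase 1: 134 on hand, pool $2,546.00 (≈ $19.0000 each)
After Purchase 2: 491 on hand, pool $8,258.00 (≈ $16.8187 each)
After Purchase 3: 667 on hand, pool $11,778.00 (≈ $17.6582 each)
After Purchase 4: 821 on hand, pool $14,242.00 (≈ $17.3471 each)
Sale 1, sell 341: 341/821 × $14,242.00 → $5,915.37
Sale 2, sell 355: 355/480 × $8,326.63 → $6,158.23
Total COGS = $5,915.37 + $6,158.23 = $12,073.60
Ending inventory (cost pool remaining) = $2,168.40

Ending inventory = $2,168.40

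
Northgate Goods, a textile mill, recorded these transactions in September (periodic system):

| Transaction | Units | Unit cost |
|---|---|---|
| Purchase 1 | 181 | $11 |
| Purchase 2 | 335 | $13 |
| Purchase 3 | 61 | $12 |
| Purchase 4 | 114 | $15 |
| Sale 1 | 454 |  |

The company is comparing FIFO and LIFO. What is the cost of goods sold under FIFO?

COGS = $5,540

FIFO COGS: 181 @ $11 + 273 @ $13 = $5,540
LIFO COGS: 114 @ $15 + 61 @ $12 + 279 @ $13 = $6,069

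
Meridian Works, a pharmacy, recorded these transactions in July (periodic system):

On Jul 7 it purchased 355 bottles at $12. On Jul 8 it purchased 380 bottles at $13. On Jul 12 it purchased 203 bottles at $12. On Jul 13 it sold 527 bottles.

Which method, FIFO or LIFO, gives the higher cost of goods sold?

LIFO

FIFO COGS: 355 @ $12 + 172 @ $13 = $6,496
LIFO COGS: 203 @ $12 + 324 @ $13 = $6,648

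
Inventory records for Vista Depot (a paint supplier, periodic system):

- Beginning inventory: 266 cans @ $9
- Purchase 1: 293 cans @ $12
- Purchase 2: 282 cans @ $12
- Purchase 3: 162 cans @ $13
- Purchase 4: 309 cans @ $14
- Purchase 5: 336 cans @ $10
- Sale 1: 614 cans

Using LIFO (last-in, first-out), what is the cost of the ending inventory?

Ending inventory = $11,834

Sale 1 (614) [LIFO — newest first]: 336 @ $10 + 278 @ $14 = $7,252
Ending inventory: 266 @ $9 + 293 @ $12 + 282 @ $12 + 162 @ $13 + 31 @ $14 = $11,834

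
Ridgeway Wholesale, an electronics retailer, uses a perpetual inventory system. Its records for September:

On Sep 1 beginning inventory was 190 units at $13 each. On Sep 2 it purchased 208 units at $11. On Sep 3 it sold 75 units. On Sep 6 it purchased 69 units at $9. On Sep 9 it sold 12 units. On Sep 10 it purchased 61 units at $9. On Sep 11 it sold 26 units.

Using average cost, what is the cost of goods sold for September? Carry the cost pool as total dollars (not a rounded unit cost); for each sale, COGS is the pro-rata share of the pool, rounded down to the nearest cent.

After Sep 1: 190 on hand, pool $2,470.00 (≈ $13.0000 each)
After Sep 2: 398 on hand, pool $4,758.00 (≈ $11.9548 each)
Sep 3, sell 75: 75/398 × $4,758.00 → $896.60
After Sep 6: 392 on hand, pool $4,482.40 (≈ $11.4347 each)
Sep 9, sell 12: 12/392 × $4,482.40 → $137.21
After Sep 10: 441 on hand, pool $4,894.19 (≈ $11.0979 each)
Sep 11, sell 26: 26/441 × $4,894.19 → $288.54
Total COGS = $896.60 + $137.21 + $288.54 = $1,322.35
Ending inventory (cost pool remaining) = $4,605.65

COGS = $1,322.35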